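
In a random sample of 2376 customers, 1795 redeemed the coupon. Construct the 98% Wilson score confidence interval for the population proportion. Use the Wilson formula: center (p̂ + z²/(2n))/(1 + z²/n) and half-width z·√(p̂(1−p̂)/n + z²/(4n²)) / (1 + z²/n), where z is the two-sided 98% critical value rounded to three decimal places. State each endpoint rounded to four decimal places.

Here p̂ = 1795/2376 = 0.75547 and z = 2.326 (z² = 5.410276).
Denominator 1 + z²/n = 1 + 5.410276/2376 = 1.002277.
Adjusted center: (0.75547 + z²/(2n))/1.002277 = 0.75489.
Radicand: p̂(1−p̂)/n + z²/(4n²) = 0.000077750 + 0.000000240 = 0.000077990.
Half-width = z·√(radicand)/denom = 2.326·0.008831/1.002277 = 0.02049.
Interval: 0.75489 ± 0.02049 → (0.7344, 0.7754).

(0.7344, 0.7754)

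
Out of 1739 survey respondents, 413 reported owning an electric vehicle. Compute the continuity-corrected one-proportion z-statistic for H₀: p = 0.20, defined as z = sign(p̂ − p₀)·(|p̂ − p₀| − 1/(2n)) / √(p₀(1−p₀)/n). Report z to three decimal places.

z = 3.879

p̂ = 413/1739 = 0.23749. p̂ − p₀ = 0.037493.
Continuity correction 1/(2n) = 1/3478 = 0.000288.
Corrected numerator: |0.037493| − 0.000288 = 0.037205.
Under H₀, SE = √(p₀(1−p₀)/n) = √(0.20·0.80/1739) = √0.000092007 = 0.009592.
z = (+)0.037205/0.009592 = 3.879.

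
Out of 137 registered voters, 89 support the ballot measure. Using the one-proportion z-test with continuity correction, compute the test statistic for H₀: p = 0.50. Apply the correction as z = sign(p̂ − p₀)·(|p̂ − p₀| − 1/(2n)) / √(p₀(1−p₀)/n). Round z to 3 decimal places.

With x = 89 successes in n = 137, p̂ = 0.64964. p̂ − p₀ = 0.149635.
Continuity correction 1/(2n) = 1/274 = 0.003650.
Corrected numerator: |0.149635| − 0.003650 = 0.145985.
SE₀ = √(0.50·0.50/137) = 0.042718.
z = +0.145985/0.042718 = 3.417.

z = 3.417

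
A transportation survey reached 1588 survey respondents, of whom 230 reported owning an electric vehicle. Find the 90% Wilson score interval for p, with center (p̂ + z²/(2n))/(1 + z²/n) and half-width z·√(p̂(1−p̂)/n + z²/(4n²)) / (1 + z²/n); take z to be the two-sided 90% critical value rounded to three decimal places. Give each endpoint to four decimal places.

(0.1309, 0.1600)

p̂ = 230/1588 = 0.14484; z = 1.645, so z² = 2.706025.
1 + z²/n = 1.001704.
Adjusted center: (0.14484 + z²/(2n))/1.001704 = 0.14544.
Radicand: p̂(1−p̂)/n + z²/(4n²) = 0.000077997 + 0.000000268 = 0.000078265.
Half-width = 1.645·√0.000078265/1.001704 = 0.01453.
Interval: 0.14544 ± 0.01453 → (0.1309, 0.1600).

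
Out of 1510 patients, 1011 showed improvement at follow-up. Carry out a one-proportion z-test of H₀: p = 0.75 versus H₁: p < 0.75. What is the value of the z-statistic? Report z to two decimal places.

With x = 1011 successes in n = 1510, p̂ = 0.66954.
Null standard error: √(0.75·0.25/1510) = √0.000124172 = 0.011143.
z = (p̂ − p₀)/SE = (0.66954 − 0.75)/0.011143 = -7.22.

z = -7.22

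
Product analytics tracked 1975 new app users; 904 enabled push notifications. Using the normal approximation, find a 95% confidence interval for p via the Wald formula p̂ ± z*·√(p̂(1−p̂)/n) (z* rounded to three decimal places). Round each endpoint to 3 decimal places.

(0.436, 0.480)

With x = 904 successes in n = 1975, p̂ = 0.45772.
SE(p̂) = √(0.45772·0.54228/1975) = 0.011211.
The 95% critical value is z* = 1.960.
Margin = 1.960·0.011211 = 0.02197.
CI: 0.45772 ± 0.02197 = (0.436, 0.480).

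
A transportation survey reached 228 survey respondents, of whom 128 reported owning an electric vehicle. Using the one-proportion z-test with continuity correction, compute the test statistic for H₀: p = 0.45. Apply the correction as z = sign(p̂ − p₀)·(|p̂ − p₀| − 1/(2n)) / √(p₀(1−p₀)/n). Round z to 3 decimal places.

With x = 128 successes in n = 228, p̂ = 0.56140. p̂ − p₀ = 0.111404.
1/(2n) = 0.002193.
Corrected numerator: |0.111404| − 0.002193 = 0.109211.
Under H₀, SE = √(p₀(1−p₀)/n) = √(0.45·0.55/228) = √0.001085526 = 0.032947.
z = (+)0.109211/0.032947 = 3.315.

z = 3.315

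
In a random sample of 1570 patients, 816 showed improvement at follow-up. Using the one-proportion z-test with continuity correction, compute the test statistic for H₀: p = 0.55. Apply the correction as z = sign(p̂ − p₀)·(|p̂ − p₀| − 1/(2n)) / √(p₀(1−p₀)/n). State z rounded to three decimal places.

Sample proportion p̂ = 816/1570 = 0.51975. p̂ − p₀ = -0.030255.
1/(2n) = 0.000318.
Corrected numerator: |-0.030255| − 0.000318 = 0.029937.
SE₀ = √(0.55·0.45/1570) = 0.012556.
z = (−)0.029937/0.012556 = -2.384.

z = -2.384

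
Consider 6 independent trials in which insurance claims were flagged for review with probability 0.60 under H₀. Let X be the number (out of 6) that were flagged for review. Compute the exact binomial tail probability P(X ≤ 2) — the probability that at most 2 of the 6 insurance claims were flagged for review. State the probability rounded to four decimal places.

X ~ Binomial(n=6, p=0.60).
P(X ≤ 2) = C(6,0)·0.60^0·0.40^6 + C(6,1)·0.60^1·0.40^5 + C(6,2)·0.60^2·0.40^4.
= 0.004096 + 0.036864 + 0.138240 = 0.1792.

P = 0.1792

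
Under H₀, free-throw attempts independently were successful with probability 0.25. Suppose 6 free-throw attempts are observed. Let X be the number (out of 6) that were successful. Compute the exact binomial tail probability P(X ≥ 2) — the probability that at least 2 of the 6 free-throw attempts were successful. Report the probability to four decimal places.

X is binomial with n = 6 and p = 0.25.
P(X ≥ 2) = Σ_{j=2}^{6} C(6,j)·0.25^j·0.75^{6−j}.
= 0.296631 + 0.131836 + 0.032959 + 0.004395 + 0.000244 = 0.4661.

P = 0.4661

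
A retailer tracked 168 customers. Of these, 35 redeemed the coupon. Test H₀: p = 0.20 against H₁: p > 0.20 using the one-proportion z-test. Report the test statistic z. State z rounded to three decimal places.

The sample proportion is 35/168 = 0.20833.
Null standard error: √(0.20·0.80/168) = √0.000952381 = 0.030861.
Test statistic: z = 0.00833/0.030861 = 0.270.

z = 0.270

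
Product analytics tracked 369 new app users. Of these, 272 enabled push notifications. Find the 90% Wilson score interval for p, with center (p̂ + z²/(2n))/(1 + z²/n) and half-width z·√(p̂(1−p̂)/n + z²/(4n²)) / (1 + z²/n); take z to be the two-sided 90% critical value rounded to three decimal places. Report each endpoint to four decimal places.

p̂ = 272/369 = 0.73713; z = 1.645, so z² = 2.706025.
Denominator 1 + z²/n = 1 + 2.706025/369 = 1.007333.
Adjusted center: (0.73713 + z²/(2n))/1.007333 = 0.73540.
Radicand: p̂(1−p̂)/n + z²/(4n²) = 0.000525124 + 0.000004968 = 0.000530092.
Half-width = 1.645·√0.000530092/1.007333 = 0.03760.
Interval: 0.73540 ± 0.03760 → (0.6978, 0.7730).

(0.6978, 0.7730)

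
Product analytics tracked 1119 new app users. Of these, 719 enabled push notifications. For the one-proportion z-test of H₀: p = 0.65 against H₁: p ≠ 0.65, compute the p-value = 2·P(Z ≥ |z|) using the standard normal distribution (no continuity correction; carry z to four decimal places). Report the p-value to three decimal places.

The sample proportion is 719/1119 = 0.64254.
SE₀ = √(0.65·0.35/1119) = 0.014259.
Test statistic (full precision, shown to 4 dp): z = (719/1119 − 0.65)/SE₀ ≈ -0.5233.
p-value = 2·P(Z ≥ |z|) with z = -0.5233 → 0.601.

p-value = 0.601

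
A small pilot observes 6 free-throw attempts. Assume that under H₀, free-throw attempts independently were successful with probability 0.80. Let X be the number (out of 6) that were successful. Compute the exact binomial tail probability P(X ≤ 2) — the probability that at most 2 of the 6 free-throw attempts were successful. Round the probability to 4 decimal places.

P = 0.0170

X is binomial with n = 6 and p = 0.80.
P(X ≤ 2) = C(6,0)·0.80^0·0.20^6 + C(6,1)·0.80^1·0.20^5 + C(6,2)·0.80^2·0.20^4.
= 0.000064 + 0.001536 + 0.015360 = 0.0170.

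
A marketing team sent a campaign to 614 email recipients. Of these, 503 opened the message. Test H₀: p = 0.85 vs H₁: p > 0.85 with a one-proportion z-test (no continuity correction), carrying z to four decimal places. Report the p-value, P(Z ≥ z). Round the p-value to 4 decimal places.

Sample proportion p̂ = 503/614 = 0.81922.
Null standard error: √(0.85·0.15/614) = √0.000207655 = 0.014410.
Test statistic (full precision, shown to 4 dp): z = (503/614 − 0.85)/SE₀ ≈ -2.1361.
p-value = P(Z ≥ z) with z = -2.1361 → 0.9837.

p-value = 0.9837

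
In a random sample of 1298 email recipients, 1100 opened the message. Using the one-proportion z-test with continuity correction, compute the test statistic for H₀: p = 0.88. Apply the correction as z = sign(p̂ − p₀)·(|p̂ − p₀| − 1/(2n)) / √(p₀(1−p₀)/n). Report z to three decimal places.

p̂ = 1100/1298 = 0.84746. p̂ − p₀ = -0.032542.
1/(2n) = 0.000385.
Corrected numerator: |-0.032542| − 0.000385 = 0.032157.
Null standard error: √(0.88·0.12/1298) = √0.000081356 = 0.009020.
z = (−)0.032157/0.009020 = -3.565.

z = -3.565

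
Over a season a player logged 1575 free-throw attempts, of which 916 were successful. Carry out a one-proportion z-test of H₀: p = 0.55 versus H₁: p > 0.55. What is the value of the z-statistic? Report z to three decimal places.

z = 2.520

The sample proportion is 916/1575 = 0.58159.
SE₀ = √(0.55·0.45/1575) = 0.012536.
Test statistic: z = 0.03159/0.012536 = 2.520.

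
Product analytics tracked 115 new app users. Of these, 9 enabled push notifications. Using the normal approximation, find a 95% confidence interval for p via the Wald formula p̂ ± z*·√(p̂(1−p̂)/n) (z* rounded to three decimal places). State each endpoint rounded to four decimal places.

(0.0292, 0.1273)

The sample proportion is 9/115 = 0.07826.
Standard error of p̂: √(0.072136/115) = √0.000627270 = 0.025045.
For 95% confidence, z* = 1.960.
Margin of error: 1.960 × 0.025045 = 0.04909.
CI: 0.07826 ± 0.04909 = (0.0292, 0.1273).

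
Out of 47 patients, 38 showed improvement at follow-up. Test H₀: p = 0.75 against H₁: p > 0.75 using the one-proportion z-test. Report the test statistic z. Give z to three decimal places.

Sample proportion p̂ = 38/47 = 0.80851.
Under H₀, SE = √(p₀(1−p₀)/n) = √(0.75·0.25/47) = √0.003989362 = 0.063161.
z = (0.80851 − 0.75)/0.063161 = 0.05851/0.063161 = 0.926.

z = 0.926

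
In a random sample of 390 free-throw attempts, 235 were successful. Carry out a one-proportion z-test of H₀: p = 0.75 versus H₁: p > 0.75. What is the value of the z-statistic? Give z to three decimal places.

z = -6.724

The sample proportion is 235/390 = 0.60256.
Null standard error: √(0.75·0.25/390) = √0.000480769 = 0.021926.
z = (0.60256 − 0.75)/0.021926 = -0.14744/0.021926 = -6.724.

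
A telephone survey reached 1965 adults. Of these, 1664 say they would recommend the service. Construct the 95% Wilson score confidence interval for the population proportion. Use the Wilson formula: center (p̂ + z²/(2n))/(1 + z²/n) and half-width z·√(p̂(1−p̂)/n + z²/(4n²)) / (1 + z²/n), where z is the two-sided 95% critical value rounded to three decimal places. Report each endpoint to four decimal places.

p̂ = 1664/1965 = 0.84682; z = 1.960, so z² = 3.841600.
1 + z²/n = 1.001955.
Adjusted center: (0.84682 + z²/(2n))/1.001955 = 0.84614.
Radicand: p̂(1−p̂)/n + z²/(4n²) = 0.000066013 + 0.000000249 = 0.000066262.
Half-width = 1.960·√0.000066262/1.001955 = 0.01592.
So the interval runs from 0.8302 to 0.8621.

(0.8302, 0.8621)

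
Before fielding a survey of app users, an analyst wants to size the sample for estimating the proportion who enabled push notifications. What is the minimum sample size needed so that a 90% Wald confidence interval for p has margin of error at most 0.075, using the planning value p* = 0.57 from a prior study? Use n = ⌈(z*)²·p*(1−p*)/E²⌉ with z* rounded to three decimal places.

n = 118

The 90% critical value is z* = 1.645.
p*(1−p*) = 0.57·0.43 = 0.2451.
(z*)²·p*(1−p*)/E² = 2.706025·0.2451/0.005625 = 117.911.
⌈117.911⌉ = 118.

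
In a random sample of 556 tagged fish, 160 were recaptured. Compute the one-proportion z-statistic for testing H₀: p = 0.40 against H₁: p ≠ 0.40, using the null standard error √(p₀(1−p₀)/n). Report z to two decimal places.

p̂ = 160/556 = 0.28777.
Under H₀, SE = √(p₀(1−p₀)/n) = √(0.40·0.60/556) = √0.000431655 = 0.020776.
z = (0.28777 − 0.40)/0.020776 = -0.11223/0.020776 = -5.40.

z = -5.40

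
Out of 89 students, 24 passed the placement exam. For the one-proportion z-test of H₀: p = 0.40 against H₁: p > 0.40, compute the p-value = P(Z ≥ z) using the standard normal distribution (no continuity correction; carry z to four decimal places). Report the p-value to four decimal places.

The sample proportion is 24/89 = 0.26966.
Null standard error: √(0.40·0.60/89) = √0.002696629 = 0.051929.
Test statistic (full precision, shown to 4 dp): z = (24/89 − 0.40)/SE₀ ≈ -2.5099.
From the standard normal, P(Z ≥ z) = 0.9940.

p-value = 0.9940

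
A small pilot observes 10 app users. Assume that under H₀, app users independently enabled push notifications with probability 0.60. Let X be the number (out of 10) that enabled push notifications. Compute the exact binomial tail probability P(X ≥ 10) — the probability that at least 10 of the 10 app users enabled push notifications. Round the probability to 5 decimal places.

P = 0.00605

X is binomial with n = 10 and p = 0.60.
P(X ≥ 10) = C(10,10)·0.60^10·0.40^0.
= 0.006047 = 0.00605.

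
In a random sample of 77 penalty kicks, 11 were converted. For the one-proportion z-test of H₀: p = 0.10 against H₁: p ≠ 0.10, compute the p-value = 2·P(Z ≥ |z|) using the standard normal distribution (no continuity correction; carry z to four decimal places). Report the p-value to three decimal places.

p̂ = 11/77 = 0.14286.
Under H₀, SE = √(p₀(1−p₀)/n) = √(0.10·0.90/77) = √0.001168831 = 0.034188.
z = (p̂ − p₀)/SE = (11/77 − 0.10)/0.034188 ≈ 1.2536.
From the standard normal, 2·P(Z ≥ |z|) = 0.210.

p-value = 0.210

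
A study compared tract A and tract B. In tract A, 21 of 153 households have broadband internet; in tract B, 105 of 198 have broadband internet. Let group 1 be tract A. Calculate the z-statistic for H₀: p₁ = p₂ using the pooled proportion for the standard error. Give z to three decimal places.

Sample proportions: p̂₁ = 21/153 = 0.13725 and p̂₂ = 105/198 = 0.53030.
Pooled p̂ = (21+105)/(153+198) = 126/351 = 0.35897.
Pooled SE = √[0.2301118·0.01158645] ≈ 0.051635.
z = -0.39305/0.051635 = -7.612.

z = -7.612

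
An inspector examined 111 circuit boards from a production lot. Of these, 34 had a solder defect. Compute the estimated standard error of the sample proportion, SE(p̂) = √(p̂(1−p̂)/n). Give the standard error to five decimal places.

SE = 0.04375

With x = 34 successes in n = 111, p̂ = 0.30631.
p̂(1−p̂) = 0.212484.
SE = √(0.212484/111) = 0.04375.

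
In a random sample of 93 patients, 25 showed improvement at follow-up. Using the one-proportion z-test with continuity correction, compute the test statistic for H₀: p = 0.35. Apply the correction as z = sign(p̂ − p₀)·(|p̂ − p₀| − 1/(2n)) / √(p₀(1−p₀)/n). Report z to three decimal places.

Sample proportion p̂ = 25/93 = 0.26882. p̂ − p₀ = -0.081183.
Continuity correction 1/(2n) = 1/186 = 0.005376.
Corrected numerator: |-0.081183| − 0.005376 = 0.075807.
Null standard error: √(0.35·0.65/93) = √0.002446237 = 0.049459.
z = −0.075807/0.049459 = -1.533.

z = -1.533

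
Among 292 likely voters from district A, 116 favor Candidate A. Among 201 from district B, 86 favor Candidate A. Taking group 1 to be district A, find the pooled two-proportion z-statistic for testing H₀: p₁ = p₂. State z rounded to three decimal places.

z = -0.679

p̂₁ = 116/292 = 0.39726, p̂₂ = 86/201 = 0.42786.
Pooling: p̂ = 202/493 = 0.40974.
SE = √[p̂(1−p̂)(1/n₁+1/n₂)] = √[0.40974·0.59026·(1/292+1/201)] ≈ 0.045072.
z = (p̂₁ − p̂₂)/SE = (0.39726 − 0.42786)/0.045072 = -0.03060/0.045072 = -0.679.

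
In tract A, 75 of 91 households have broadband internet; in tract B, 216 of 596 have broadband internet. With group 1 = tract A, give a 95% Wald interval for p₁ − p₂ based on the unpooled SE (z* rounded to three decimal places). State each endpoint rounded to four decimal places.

p̂₁ = 0.82418, p̂₂ = 0.36242, so the observed difference is 0.46176.
SE = √(0.001592418 + 0.000387702) = √0.001980120 = 0.044499.
The 95% critical value is z* = 1.960. Margin = 1.960·0.044499 = 0.08722.
So the interval runs from 0.3745 to 0.5490.

(0.3745, 0.5490)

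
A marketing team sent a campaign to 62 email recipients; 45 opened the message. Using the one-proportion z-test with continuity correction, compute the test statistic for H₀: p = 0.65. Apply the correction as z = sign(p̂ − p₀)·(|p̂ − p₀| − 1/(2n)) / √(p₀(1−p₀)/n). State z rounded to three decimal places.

z = 1.118

The sample proportion is 45/62 = 0.72581. p̂ − p₀ = 0.075806.
Continuity correction 1/(2n) = 1/124 = 0.008065.
Corrected numerator: |0.075806| − 0.008065 = 0.067741.
Null standard error: √(0.65·0.35/62) = √0.003669355 = 0.060575.
z = +0.067741/0.060575 = 1.118.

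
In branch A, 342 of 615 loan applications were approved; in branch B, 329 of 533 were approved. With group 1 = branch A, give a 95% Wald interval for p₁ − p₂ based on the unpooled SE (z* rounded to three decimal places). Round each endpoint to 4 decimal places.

p̂₁ = 0.55610, p̂₂ = 0.61726, so the observed difference is -0.06116.
Unpooled SE = √(p̂₁(1−p̂₁)/n₁ + p̂₂(1−p̂₂)/n₂) = √(0.000401387 + 0.000443246) = 0.029063.
z* = 1.960 at the 95% level. Margin = 1.960·0.029063 = 0.05696.
Interval: -0.06116 ± 0.05696 → (-0.1181, -0.0042).

(-0.1181, -0.0042)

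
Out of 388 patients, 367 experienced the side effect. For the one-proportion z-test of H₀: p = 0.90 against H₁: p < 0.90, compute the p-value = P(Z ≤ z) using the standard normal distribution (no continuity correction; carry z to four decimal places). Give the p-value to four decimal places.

With x = 367 successes in n = 388, p̂ = 0.94588.
Null standard error: √(0.90·0.10/388) = √0.000231959 = 0.015230.
z = (p̂ − p₀)/SE = (367/388 − 0.90)/0.015230 ≈ 3.0122.
From the standard normal, P(Z ≤ z) = 0.9987.

p-value = 0.9987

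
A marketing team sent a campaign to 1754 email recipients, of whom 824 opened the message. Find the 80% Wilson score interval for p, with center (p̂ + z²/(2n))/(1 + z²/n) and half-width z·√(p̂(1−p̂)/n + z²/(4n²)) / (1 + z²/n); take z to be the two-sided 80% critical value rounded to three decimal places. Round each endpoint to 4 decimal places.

(0.4545, 0.4851)

Here p̂ = 824/1754 = 0.46978 and z = 1.282 (z² = 1.643524).
Denominator 1 + z²/n = 1 + 1.643524/1754 = 1.000937.
Adjusted center: (0.46978 + z²/(2n))/1.000937 = 0.46981.
Radicand: p̂(1−p̂)/n + z²/(4n²) = 0.000142011 + 0.000000134 = 0.000142145.
Half-width = 1.282·√0.000142145/1.000937 = 0.01527.
CI: 0.46981 ± 0.01527 = (0.4545, 0.4851).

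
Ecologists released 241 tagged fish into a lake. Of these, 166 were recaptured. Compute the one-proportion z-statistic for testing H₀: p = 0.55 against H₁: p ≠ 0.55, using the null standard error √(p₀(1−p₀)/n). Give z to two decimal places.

The sample proportion is 166/241 = 0.68880.
Null standard error: √(0.55·0.45/241) = √0.001026971 = 0.032046.
z = (p̂ − p₀)/SE = (0.68880 − 0.55)/0.032046 = 4.33.

z = 4.33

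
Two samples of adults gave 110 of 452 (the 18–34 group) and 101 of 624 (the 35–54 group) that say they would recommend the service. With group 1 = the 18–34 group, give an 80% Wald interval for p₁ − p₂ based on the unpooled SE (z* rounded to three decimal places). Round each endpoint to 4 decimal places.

p̂₁ = 0.24336, p̂₂ = 0.16186, so the observed difference is 0.08150.
Unpooled SE = √(p̂₁(1−p̂₁)/n₁ + p̂₂(1−p̂₂)/n₂) = √(0.000407384 + 0.000217405) = 0.024996.
For 80% confidence, z* = 1.282. Margin = 1.282·0.024996 = 0.03204.
Interval: 0.08150 ± 0.03204 → (0.0495, 0.1135).

(0.0495, 0.1135)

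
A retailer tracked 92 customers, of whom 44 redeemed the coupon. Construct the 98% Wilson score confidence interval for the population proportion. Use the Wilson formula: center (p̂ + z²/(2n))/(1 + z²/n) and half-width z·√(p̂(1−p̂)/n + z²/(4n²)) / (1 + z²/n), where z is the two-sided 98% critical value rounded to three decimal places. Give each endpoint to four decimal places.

p̂ = 44/92 = 0.47826; z = 2.326, so z² = 5.410276.
Denominator 1 + z²/n = 1 + 5.410276/92 = 1.058807.
Adjusted center: (0.47826 + z²/(2n))/1.058807 = 0.47947.
Radicand: p̂(1−p̂)/n + z²/(4n²) = 0.002712254 + 0.000159803 = 0.002872057.
Half-width = 2.326·√0.002872057/1.058807 = 0.11773.
Interval: 0.47947 ± 0.11773 → (0.3617, 0.5972).

(0.3617, 0.5972)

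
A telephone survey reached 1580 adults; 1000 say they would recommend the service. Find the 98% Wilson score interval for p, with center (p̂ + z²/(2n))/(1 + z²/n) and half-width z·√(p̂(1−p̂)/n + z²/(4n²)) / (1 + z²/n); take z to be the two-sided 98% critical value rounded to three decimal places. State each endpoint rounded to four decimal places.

Here p̂ = 1000/1580 = 0.63291 and z = 2.326 (z² = 5.410276).
Denominator 1 + z²/n = 1 + 5.410276/1580 = 1.003424.
Center = (0.63291 + 0.001712)/1.003424 = 0.63246.
Radicand: p̂(1−p̂)/n + z²/(4n²) = 0.000147047 + 0.000000542 = 0.000147589.
Half-width = 2.326·√0.000147589/1.003424 = 0.02816.
So the interval runs from 0.6043 to 0.6606.

(0.6043, 0.6606)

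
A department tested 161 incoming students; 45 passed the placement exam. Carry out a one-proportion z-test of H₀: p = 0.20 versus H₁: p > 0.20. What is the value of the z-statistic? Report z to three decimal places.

The sample proportion is 45/161 = 0.27950.
Under H₀, SE = √(p₀(1−p₀)/n) = √(0.20·0.80/161) = √0.000993789 = 0.031524.
Test statistic: z = 0.07950/0.031524 = 2.522.

z = 2.522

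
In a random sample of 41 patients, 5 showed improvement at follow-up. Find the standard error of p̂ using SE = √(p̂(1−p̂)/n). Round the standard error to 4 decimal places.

The sample proportion is 5/41 = 0.12195.
p̂(1−p̂) = 0.12195·0.87805 = 0.107078.
SE = √(0.107078/41) = 0.0511.

SE = 0.0511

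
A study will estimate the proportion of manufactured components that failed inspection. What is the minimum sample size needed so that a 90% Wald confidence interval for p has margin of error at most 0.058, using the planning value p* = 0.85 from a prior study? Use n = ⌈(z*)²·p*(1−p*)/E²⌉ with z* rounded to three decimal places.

z* = 1.645 at the 90% level.
p*(1−p*) = 0.85·0.15 = 0.1275.
Required n before rounding: 2.706025 × 0.1275 / 0.058² = 102.562.
Rounding up, n = 103.

n = 103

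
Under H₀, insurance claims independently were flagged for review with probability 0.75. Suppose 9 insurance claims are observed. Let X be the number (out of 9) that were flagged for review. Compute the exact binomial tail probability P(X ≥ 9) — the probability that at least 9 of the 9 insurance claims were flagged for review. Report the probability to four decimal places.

X is binomial with n = 9 and p = 0.75.
P(X ≥ 9) = C(9,9)·0.75^9·0.25^0.
= 0.075085 = 0.0751.

P = 0.0751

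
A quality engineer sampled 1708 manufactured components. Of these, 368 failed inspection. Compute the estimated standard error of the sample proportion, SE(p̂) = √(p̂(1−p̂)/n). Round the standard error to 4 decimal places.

SE = 0.0099

With x = 368 successes in n = 1708, p̂ = 0.21546.
p̂(1−p̂) = 0.21546·0.78454 = 0.169037.
SE = √(0.169037/1708) = √0.000098968 = 0.0099.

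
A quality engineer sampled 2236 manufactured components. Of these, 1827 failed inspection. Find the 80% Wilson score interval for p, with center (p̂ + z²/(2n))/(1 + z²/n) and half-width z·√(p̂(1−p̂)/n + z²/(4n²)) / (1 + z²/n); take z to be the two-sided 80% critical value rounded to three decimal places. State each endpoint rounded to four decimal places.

(0.8064, 0.8273)

Here p̂ = 1827/2236 = 0.81708 and z = 1.282 (z² = 1.643524).
1 + z²/n = 1.000735.
Center = (0.81708 + 0.000368)/1.000735 = 0.81685.
Radicand: p̂(1−p̂)/n + z²/(4n²) = 0.000066842 + 0.000000082 = 0.000066924.
Half-width = z·√(radicand)/denom = 1.282·0.008181/1.000735 = 0.01048.
So the interval runs from 0.8064 to 0.8273.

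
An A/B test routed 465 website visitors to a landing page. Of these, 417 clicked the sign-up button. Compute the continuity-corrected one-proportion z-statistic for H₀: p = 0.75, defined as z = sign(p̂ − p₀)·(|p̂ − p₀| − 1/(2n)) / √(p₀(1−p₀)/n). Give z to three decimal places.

With x = 417 successes in n = 465, p̂ = 0.89677. p̂ − p₀ = 0.146774.
Continuity correction 1/(2n) = 1/930 = 0.001075.
Corrected numerator: |0.146774| − 0.001075 = 0.145699.
Under H₀, SE = √(p₀(1−p₀)/n) = √(0.75·0.25/465) = √0.000403226 = 0.020080.
z = +0.145699/0.020080 = 7.256.

z = 7.256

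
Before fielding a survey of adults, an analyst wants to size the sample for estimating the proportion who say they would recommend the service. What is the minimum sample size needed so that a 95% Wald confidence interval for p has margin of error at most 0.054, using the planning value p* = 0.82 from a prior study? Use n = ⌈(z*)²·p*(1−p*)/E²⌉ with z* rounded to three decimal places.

n = 195

For 95% confidence, z* = 1.960.
p*(1−p*) = 0.1476.
Required n before rounding: 3.841600 × 0.1476 / 0.054² = 194.451.
Rounding up, n = 195.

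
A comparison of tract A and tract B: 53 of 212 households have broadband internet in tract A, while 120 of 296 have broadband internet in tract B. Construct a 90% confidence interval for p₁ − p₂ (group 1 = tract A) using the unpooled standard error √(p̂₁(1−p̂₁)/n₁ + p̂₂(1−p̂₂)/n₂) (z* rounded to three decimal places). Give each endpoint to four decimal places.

p̂₁ = 0.25000, p̂₂ = 0.40541, so the observed difference is -0.15541.
SE = √(0.000884434 + 0.000814364) = √0.001698798 = 0.041216.
The 90% critical value is z* = 1.645. Margin of error = 0.06780.
Interval: -0.15541 ± 0.06780 → (-0.2232, -0.0876).

(-0.2232, -0.0876)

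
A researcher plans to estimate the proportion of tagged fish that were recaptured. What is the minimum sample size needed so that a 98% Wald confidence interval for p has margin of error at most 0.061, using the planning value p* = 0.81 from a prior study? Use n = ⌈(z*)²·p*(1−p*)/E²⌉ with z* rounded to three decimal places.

z* = 2.326 at the 98% level.
p*(1−p*) = 0.1539.
Required n before rounding: 5.410276 × 0.1539 / 0.061² = 223.768.
⌈223.768⌉ = 224.

n = 224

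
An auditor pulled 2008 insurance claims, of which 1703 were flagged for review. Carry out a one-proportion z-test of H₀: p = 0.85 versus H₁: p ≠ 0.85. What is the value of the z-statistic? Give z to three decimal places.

z = -0.237

Sample proportion p̂ = 1703/2008 = 0.84811.
Under H₀, SE = √(p₀(1−p₀)/n) = √(0.85·0.15/2008) = √0.000063496 = 0.007968.
z = (0.84811 − 0.85)/0.007968 = -0.00189/0.007968 = -0.237.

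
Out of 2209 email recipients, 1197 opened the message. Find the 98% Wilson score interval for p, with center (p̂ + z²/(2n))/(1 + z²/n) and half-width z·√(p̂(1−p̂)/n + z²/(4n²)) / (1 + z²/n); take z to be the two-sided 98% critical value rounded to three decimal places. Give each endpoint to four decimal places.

p̂ = 1197/2209 = 0.54187; z = 2.326, so z² = 5.410276.
Denominator 1 + z²/n = 1 + 5.410276/2209 = 1.002449.
Adjusted center: (0.54187 + z²/(2n))/1.002449 = 0.54177.
Radicand: p̂(1−p̂)/n + z²/(4n²) = 0.000112380 + 0.000000277 = 0.000112657.
Half-width = 2.326·√0.000112657/1.002449 = 0.02463.
Interval: 0.54177 ± 0.02463 → (0.5171, 0.5664).

(0.5171, 0.5664)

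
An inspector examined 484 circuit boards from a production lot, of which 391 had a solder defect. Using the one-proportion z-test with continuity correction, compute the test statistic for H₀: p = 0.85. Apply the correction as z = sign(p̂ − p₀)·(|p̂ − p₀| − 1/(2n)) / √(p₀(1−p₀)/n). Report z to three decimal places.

z = -2.533

The sample proportion is 391/484 = 0.80785. p̂ − p₀ = -0.042149.
Continuity correction 1/(2n) = 1/968 = 0.001033.
Corrected numerator: |-0.042149| − 0.001033 = 0.041116.
Null standard error: √(0.85·0.15/484) = √0.000263430 = 0.016231.
z = −0.041116/0.016231 = -2.533.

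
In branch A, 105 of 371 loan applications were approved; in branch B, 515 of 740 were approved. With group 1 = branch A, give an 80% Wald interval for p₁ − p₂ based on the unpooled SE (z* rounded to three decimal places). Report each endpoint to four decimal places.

(-0.4499, -0.3759)

p̂₁ = 105/371 = 0.28302, p̂₂ = 515/740 = 0.69595; p̂₁ − p̂₂ = -0.41293.
Unpooled SE = √(p̂₁(1−p̂₁)/n₁ + p̂₂(1−p̂₂)/n₂) = √(0.000546952 + 0.000285953) = 0.028860.
z* = 1.282 at the 80% level. Margin = 1.282·0.028860 = 0.03700.
Interval: -0.41293 ± 0.03700 → (-0.4499, -0.3759).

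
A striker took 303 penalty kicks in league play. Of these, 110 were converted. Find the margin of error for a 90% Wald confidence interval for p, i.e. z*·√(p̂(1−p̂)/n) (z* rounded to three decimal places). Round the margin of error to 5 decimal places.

Sample proportion p̂ = 110/303 = 0.36304.
SE(p̂) = √(0.36304·0.63696/303) = 0.027626.
z* = 1.645 at the 90% level.
ME = 1.645·0.027626 = 0.04544.

ME = 0.04544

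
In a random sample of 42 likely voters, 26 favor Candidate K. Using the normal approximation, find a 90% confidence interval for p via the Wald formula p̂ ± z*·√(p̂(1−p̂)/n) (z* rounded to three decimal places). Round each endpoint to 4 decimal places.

The sample proportion is 26/42 = 0.61905.
SE(p̂) = √(0.61905·0.38095/42) = 0.074933.
For 90% confidence, z* = 1.645.
Margin = 1.645·0.074933 = 0.12326.
So the interval runs from 0.4958 to 0.7423.

(0.4958, 0.7423)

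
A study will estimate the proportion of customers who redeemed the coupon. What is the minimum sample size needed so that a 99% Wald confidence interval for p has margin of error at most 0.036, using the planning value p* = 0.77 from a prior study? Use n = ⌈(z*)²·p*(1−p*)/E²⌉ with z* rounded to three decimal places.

For 99% confidence, z* = 2.576.
p*(1−p*) = 0.1771.
(z*)²·p*(1−p*)/E² = 6.635776·0.1771/0.001296 = 906.787.
Rounding up, n = 907.

n = 907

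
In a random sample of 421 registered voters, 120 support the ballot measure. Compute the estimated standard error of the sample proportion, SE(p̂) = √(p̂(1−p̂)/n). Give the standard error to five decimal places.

The sample proportion is 120/421 = 0.28504.
p̂(1−p̂) = 0.28504·0.71496 = 0.203792.
Dividing by n and taking the root: √0.000484067 = 0.02200.

SE = 0.02200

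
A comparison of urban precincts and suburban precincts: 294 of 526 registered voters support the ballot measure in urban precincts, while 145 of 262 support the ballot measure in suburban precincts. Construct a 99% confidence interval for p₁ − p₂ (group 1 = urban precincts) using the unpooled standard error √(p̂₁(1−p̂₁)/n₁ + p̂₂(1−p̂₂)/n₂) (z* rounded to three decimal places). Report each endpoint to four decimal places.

(-0.0913, 0.1023)

p̂₁ = 294/526 = 0.55894, p̂₂ = 145/262 = 0.55344; p̂₁ − p̂₂ = 0.00550.
Unpooled SE = √(p̂₁(1−p̂₁)/n₁ + p̂₂(1−p̂₂)/n₂) = √(0.000468682 + 0.000943300) = 0.037576.
The 99% critical value is z* = 2.576. Margin = 2.576·0.037576 = 0.09680.
CI: 0.00550 ± 0.09680 = (-0.0913, 0.1023).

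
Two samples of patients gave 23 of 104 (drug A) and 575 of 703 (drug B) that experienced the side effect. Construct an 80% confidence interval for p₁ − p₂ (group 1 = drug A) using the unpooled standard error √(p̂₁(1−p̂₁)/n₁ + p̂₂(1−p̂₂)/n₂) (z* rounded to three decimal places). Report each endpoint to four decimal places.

(-0.6522, -0.5414)

p̂₁ = 0.22115, p̂₂ = 0.81792, so the observed difference is -0.59677.
Unpooled SE = √(p̂₁(1−p̂₁)/n₁ + p̂₂(1−p̂₂)/n₂) = √(0.001656200 + 0.000211842) = 0.043221.
z* = 1.282 at the 80% level. Margin = 1.282·0.043221 = 0.05541.
So the interval runs from -0.6522 to -0.5414.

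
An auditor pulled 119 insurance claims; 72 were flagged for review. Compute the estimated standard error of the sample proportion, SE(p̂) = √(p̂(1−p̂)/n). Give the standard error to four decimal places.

With x = 72 successes in n = 119, p̂ = 0.60504.
p̂(1−p̂) = 0.238967.
SE = √(0.238967/119) = 0.0448.

SE = 0.0448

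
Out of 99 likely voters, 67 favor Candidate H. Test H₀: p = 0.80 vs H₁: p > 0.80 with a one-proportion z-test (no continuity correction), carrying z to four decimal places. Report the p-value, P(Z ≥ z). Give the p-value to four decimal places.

The sample proportion is 67/99 = 0.67677.
Under H₀, SE = √(p₀(1−p₀)/n) = √(0.80·0.20/99) = √0.001616162 = 0.040202.
z = (p̂ − p₀)/SE = (67/99 − 0.80)/0.040202 ≈ -3.0654.
p-value = P(Z ≥ z) with z = -3.0654 → 0.9989.

p-value = 0.9989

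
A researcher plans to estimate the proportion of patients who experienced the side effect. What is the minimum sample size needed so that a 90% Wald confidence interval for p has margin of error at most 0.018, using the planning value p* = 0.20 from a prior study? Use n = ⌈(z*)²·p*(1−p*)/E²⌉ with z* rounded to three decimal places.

n = 1337

z* = 1.645 at the 90% level.
p*(1−p*) = 0.20·0.80 = 0.1600.
(z*)²·p*(1−p*)/E² = 2.706025·0.1600/0.000324 = 1336.309.
Rounding up, n = 1337.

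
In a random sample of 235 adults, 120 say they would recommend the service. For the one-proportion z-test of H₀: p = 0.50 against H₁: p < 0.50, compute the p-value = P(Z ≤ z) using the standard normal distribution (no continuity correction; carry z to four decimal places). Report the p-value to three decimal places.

Sample proportion p̂ = 120/235 = 0.51064.
Null standard error: √(0.50·0.50/235) = √0.001063830 = 0.032616.
Test statistic (full precision, shown to 4 dp): z = (120/235 − 0.50)/SE₀ ≈ 0.3262.
p-value = P(Z ≤ z) with z = 0.3262 → 0.628.

p-value = 0.628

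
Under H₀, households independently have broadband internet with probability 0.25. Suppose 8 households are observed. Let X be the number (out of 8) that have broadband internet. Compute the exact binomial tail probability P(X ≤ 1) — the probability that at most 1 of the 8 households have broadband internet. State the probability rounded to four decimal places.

P = 0.3671

X is binomial with n = 8 and p = 0.25.
P(X ≤ 1) = C(8,0)·0.25^0·0.75^8 + C(8,1)·0.25^1·0.75^7.
= 0.100113 + 0.266968 = 0.3671.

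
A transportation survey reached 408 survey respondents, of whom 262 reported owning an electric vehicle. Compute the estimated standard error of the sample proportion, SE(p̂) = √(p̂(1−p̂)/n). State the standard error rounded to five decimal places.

SE = 0.02373

Sample proportion p̂ = 262/408 = 0.64216.
p̂(1−p̂) = 0.64216·0.35784 = 0.229791.
Dividing by n and taking the root: √0.000563213 = 0.02373.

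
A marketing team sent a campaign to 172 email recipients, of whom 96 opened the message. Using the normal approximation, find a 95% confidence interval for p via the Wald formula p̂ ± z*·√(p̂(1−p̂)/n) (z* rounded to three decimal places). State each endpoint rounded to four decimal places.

Sample proportion p̂ = 96/172 = 0.55814.
SE = √(p̂(1−p̂)/n) = √(0.246620/172) = 0.037866.
z* = 1.960 at the 95% level.
Margin = 1.960·0.037866 = 0.07422.
Interval: 0.55814 ± 0.07422 → (0.4839, 0.6324).

(0.4839, 0.6324)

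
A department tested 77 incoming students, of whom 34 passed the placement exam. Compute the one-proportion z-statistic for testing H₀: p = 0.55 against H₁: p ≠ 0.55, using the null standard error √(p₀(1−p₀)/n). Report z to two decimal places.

z = -1.91

With x = 34 successes in n = 77, p̂ = 0.44156.
Null standard error: √(0.55·0.45/77) = √0.003214286 = 0.056695.
Test statistic: z = -0.10844/0.056695 = -1.91.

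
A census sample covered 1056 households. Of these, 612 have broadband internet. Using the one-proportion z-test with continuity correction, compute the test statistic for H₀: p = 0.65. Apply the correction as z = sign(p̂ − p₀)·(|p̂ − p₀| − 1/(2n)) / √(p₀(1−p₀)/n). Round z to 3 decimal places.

p̂ = 612/1056 = 0.57955. p̂ − p₀ = -0.070455.
Continuity correction 1/(2n) = 1/2112 = 0.000473.
Corrected numerator: |-0.070455| − 0.000473 = 0.069982.
Null standard error: √(0.65·0.35/1056) = √0.000215436 = 0.014678.
z = (−)0.069982/0.014678 = -4.768.

z = -4.768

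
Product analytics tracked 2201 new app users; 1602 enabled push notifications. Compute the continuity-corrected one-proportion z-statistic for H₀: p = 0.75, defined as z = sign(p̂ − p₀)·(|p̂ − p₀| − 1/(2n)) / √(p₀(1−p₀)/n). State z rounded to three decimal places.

z = -2.375

The sample proportion is 1602/2201 = 0.72785. p̂ − p₀ = -0.022149.
1/(2n) = 0.000227.
Corrected numerator: |-0.022149| − 0.000227 = 0.021922.
Null standard error: √(0.75·0.25/2201) = √0.000085189 = 0.009230.
z = (−)0.021922/0.009230 = -2.375.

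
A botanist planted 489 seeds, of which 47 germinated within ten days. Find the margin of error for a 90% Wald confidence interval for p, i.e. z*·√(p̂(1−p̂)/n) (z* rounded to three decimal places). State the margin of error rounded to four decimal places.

ME = 0.0219

With x = 47 successes in n = 489, p̂ = 0.09611.
SE(p̂) = √(0.09611·0.90389/489) = 0.013329.
The 90% critical value is z* = 1.645.
ME = 1.645·0.013329 = 0.0219.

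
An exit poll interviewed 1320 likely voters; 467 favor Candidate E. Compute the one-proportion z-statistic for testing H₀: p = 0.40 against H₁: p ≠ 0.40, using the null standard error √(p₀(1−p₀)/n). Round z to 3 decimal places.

Sample proportion p̂ = 467/1320 = 0.35379.
Under H₀, SE = √(p₀(1−p₀)/n) = √(0.40·0.60/1320) = √0.000181818 = 0.013484.
z = (p̂ − p₀)/SE = (0.35379 − 0.40)/0.013484 = -3.427.

z = -3.427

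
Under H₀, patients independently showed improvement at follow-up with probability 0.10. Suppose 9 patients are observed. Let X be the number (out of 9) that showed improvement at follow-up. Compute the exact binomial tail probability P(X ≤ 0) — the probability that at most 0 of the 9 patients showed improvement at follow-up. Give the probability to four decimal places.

P = 0.3874

X ~ Binomial(n=9, p=0.10).
P(X ≤ 0) = C(9,0)·0.10^0·0.90^9.
= 0.387420 = 0.3874.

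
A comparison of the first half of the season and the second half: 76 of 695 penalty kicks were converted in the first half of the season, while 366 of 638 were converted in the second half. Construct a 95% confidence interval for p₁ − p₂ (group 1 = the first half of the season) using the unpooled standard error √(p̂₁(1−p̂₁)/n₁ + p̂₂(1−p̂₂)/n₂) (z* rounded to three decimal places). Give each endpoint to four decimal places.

p̂₁ = 0.10935, p̂₂ = 0.57367, so the observed difference is -0.46432.
SE = √(0.000140136 + 0.000383343) = √0.000523479 = 0.022880.
The 95% critical value is z* = 1.960. Margin = 1.960·0.022880 = 0.04484.
So the interval runs from -0.5092 to -0.4195.

(-0.5092, -0.4195)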